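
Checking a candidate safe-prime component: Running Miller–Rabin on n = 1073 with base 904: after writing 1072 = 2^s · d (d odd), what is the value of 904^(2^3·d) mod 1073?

625

n − 1 = 1072 = 2^4 · 67, so s = 4 and d = 67.
x_0 = 904^67 mod 1073 = 564.
x_1 = 564^2 mod 1073 = 488.
x_2 = 488^2 mod 1073 = 1011.
x_3 = 1011^2 mod 1073 = 625.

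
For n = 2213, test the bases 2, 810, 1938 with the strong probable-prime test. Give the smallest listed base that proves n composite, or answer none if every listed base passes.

n − 1 = 2212 = 2^2 · 553, so s = 2 and d = 553.
Base 2: x_0 = 2^553 mod 2213 = 1130. x_0 is neither 1 nor 2212, so continue squaring. x_1 = 1130^2 mod 2213 = 2212. x_1 ≡ −1, so 2 is not a witness.
Base 810: x_0 = 810^553 mod 2213 = 1. x_0 = 1, so 810 is not a witness.
Base 1938: x_0 = 1938^553 mod 2213 = 1083. x_0 is neither 1 nor 2212, so continue squaring. x_1 = 1083^2 mod 2213 = 2212. x_1 ≡ −1, so 1938 is not a witness.
No listed base is a witness for 2213.

none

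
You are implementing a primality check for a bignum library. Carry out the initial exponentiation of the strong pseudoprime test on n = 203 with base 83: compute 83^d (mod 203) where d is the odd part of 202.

139

n − 1 = 202 = 2^1 · 101, so s = 1 and d = 101.
83^101 mod 203 = 139.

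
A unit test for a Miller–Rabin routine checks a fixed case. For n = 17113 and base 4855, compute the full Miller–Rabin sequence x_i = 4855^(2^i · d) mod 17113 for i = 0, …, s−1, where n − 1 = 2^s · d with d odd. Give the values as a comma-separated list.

n − 1 = 17112 = 2^3 · 2139, so s = 3 and d = 2139.
x_0 = 4855^2139 mod 17113 = 2197.
x_1 = 2197^2 mod 17113 = 943.
x_2 = 943^2 mod 17113 = 16486.

2197, 943, 16486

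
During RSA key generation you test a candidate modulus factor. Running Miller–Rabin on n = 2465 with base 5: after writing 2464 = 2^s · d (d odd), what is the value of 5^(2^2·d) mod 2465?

30

n − 1 = 2464 = 2^5 · 77, so s = 5 and d = 77.
x_0 = 5^77 mod 2465 = 2145.
x_1 = 2145^2 mod 2465 = 1335.
x_2 = 1335^2 mod 2465 = 30.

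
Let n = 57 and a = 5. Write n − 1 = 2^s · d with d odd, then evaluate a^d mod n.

35

n − 1 = 56 = 2^3 · 7, so s = 3 and d = 7.
5^7 mod 57 = 35.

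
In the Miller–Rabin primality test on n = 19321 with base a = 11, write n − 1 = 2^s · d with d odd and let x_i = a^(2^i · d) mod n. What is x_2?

11955

n − 1 = 19320 = 2^3 · 2415, so s = 3 and d = 2415.
x_0 = 11^2415 mod 19321 = 12650.
x_1 = 12650^2 mod 19321 = 5978.
x_2 = 5978^2 mod 19321 = 11955.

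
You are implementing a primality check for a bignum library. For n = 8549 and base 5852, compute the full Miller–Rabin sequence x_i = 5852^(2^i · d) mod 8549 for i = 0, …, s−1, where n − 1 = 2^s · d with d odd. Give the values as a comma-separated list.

n − 1 = 8548 = 2^2 · 2137, so s = 2 and d = 2137.
x_0 = 5852^2137 mod 8549 = 2835.
x_1 = 2835^2 mod 8549 = 1165.

2835, 1165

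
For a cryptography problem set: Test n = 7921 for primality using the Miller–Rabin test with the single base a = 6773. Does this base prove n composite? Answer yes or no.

no

n − 1 = 7920 = 2^4 · 495, so s = 4 and d = 495.
x_0 = 6773^495 mod 7921 = 3861.
x_0 is neither 1 nor 7920, so continue squaring.
x_1 = 3861^2 mod 7921 = 7920.
x_1 ≡ −1, so 6773 is not a witness.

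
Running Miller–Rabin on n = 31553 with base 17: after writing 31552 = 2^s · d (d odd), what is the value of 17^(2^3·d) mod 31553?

n − 1 = 31552 = 2^6 · 493, so s = 6 and d = 493.
Repeated squaring mod 31553: 17^1 ≡ 17, 17^2 ≡ 289, 17^4 ≡ 20415, 17^8 ≡ 20201, 17^16 ≡ 5452, 17^32 ≡ 1378, 17^64 ≡ 5704, 17^128 ≡ 4473, 17^256 ≡ 3127.
493 = 256 + 128 + 64 + 32 + 8 + 4 + 1, so 17^493 ≡ 3127·4473·5704·1378·20201·20415·17 ≡ 24653 (mod 31553).
x_0 = 24653.
x_1 = 24653^2 mod 31553 = 28076.
x_2 = 28076^2 mod 31553 = 4730.
x_3 = 4730^2 mod 31553 = 1823.

1823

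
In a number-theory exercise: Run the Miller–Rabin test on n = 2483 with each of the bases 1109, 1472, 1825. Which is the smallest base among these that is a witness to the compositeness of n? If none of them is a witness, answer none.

1109

n − 1 = 2482 = 2^1 · 1241, so s = 1 and d = 1241.
Base 1109: x_0 = 1109^1241 mod 2483 = 1635. x_0 ∉ {1, 2482} and s = 1, so 1109 is a Miller–Rabin witness and 2483 is composite.
Base 1472: x_0 = 1472^1241 mod 2483 = 1075. x_0 ∉ {1, 2482} and s = 1, so 1472 is a Miller–Rabin witness and 2483 is composite.
Base 1825: x_0 = 1825^1241 mod 2483 = 1175. x_0 ∉ {1, 2482} and s = 1, so 1825 is a Miller–Rabin witness and 2483 is composite.
The smallest witness among the given bases is 1109.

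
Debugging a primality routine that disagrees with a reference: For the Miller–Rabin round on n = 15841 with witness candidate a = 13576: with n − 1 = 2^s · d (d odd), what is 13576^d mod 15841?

n − 1 = 15840 = 2^5 · 495, so s = 5 and d = 495.
13576^495 mod 15841 = 15840.

15840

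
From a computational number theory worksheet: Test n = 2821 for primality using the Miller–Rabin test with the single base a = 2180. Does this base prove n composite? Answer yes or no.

yes

n − 1 = 2820 = 2^2 · 705, so s = 2 and d = 705.
Repeated squaring mod 2821: 2180^1 ≡ 2180, 2180^2 ≡ 1836, 2180^4 ≡ 2622, 2180^8 ≡ 107, 2180^16 ≡ 165, 2180^32 ≡ 1836, 2180^64 ≡ 2622, 2180^128 ≡ 107, 2180^256 ≡ 165, 2180^512 ≡ 1836.
705 = 512 + 128 + 64 + 1, so 2180^705 ≡ 1836·107·2622·2180 ≡ 1210 (mod 2821).
x_0 = 2180^705 mod 2821 = 1210.
x_0 is neither 1 nor 2820, so continue squaring.
x_1 = 1210^2 mod 2821 = 1.
x_1 = 1 but x_0 ≠ ±1, a nontrivial square root of 1 — 2180 is a witness and 2821 is composite.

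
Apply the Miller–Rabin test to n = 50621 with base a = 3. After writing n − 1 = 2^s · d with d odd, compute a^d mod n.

n − 1 = 50620 = 2^2 · 12655, so s = 2 and d = 12655.
3^12655 mod 50621 = 33899.

33899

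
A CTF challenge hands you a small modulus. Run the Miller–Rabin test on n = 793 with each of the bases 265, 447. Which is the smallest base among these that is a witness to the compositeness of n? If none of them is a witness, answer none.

n − 1 = 792 = 2^3 · 99, so s = 3 and d = 99.
Base 265: x_0 = 265^99 mod 793 = 294. x_0 is neither 1 nor 792, so continue squaring. x_1 = 294^2 mod 793 = 792. x_1 ≡ −1, so 265 is not a witness.
Base 447: x_0 = 447^99 mod 793 = 424. x_0 is neither 1 nor 792, so continue squaring. x_1 = 424^2 mod 793 = 558. x_2 = 558^2 mod 793 = 508. Reached i = s−1 = 2 without hitting −1: 447 is a Miller–Rabin witness and 793 is composite.
The smallest witness among the given bases is 447.

447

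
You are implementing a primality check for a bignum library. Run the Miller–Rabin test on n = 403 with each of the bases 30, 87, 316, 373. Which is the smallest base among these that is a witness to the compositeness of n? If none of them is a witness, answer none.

n − 1 = 402 = 2^1 · 201, so s = 1 and d = 201.
Base 30: x_0 = 30^201 mod 403 = 402. x_0 = 402 ≡ −1, so 30 is not a witness.
Base 87: x_0 = 87^201 mod 403 = 1. x_0 = 1, so 87 is not a witness.
Base 316: x_0 = 316^201 mod 403 = 402. x_0 = 402 ≡ −1, so 316 is not a witness.
Base 373: x_0 = 373^201 mod 403 = 1. x_0 = 1, so 373 is not a witness.
No listed base is a witness for 403.

none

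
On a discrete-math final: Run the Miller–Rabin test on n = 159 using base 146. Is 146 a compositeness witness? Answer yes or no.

n − 1 = 158 = 2^1 · 79, so s = 1 and d = 79.
x_0 = 146^79 mod 159 = 146.
x_0 ∉ {1, 158} and s = 1, so 146 is a Miller–Rabin witness and 159 is composite.

yes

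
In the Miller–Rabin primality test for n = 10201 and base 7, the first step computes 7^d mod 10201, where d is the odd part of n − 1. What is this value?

n − 1 = 10200 = 2^3 · 1275, so s = 3 and d = 1275.
7^1275 mod 10201 = 1606.

1606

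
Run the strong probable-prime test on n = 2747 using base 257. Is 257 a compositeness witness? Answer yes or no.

yes

n − 1 = 2746 = 2^1 · 1373, so s = 1 and d = 1373.
x_0 = 257^1373 mod 2747 = 1647.
x_0 ∉ {1, 2746} and s = 1, so 257 is a Miller–Rabin witness and 2747 is composite.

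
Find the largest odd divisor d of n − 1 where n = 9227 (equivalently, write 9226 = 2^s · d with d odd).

4613

Halving: 9226 → 4613; 4613 is odd.
So 9226 = 2^1 · 4613.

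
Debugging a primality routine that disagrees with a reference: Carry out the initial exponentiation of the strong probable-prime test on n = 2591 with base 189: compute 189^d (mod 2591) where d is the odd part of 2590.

n − 1 = 2590 = 2^1 · 1295, so s = 1 and d = 1295.
Repeated squaring mod 2591: 189^1 ≡ 189, 189^2 ≡ 2038, 189^4 ≡ 71, 189^8 ≡ 2450, 189^16 ≡ 1744, 189^32 ≡ 2293, 189^64 ≡ 710, 189^128 ≡ 1446, 189^256 ≡ 2570, 189^512 ≡ 441, 189^1024 ≡ 156.
1295 = 1024 + 256 + 8 + 4 + 2 + 1, so 189^1295 ≡ 156·2570·2450·71·2038·189 ≡ 2590 (mod 2591).

2590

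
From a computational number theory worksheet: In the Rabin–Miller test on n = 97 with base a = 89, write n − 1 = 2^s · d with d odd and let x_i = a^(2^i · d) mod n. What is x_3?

n − 1 = 96 = 2^5 · 3, so s = 5 and d = 3.
x_0 = 89^3 mod 97 = 70.
x_1 = 70^2 mod 97 = 50.
x_2 = 50^2 mod 97 = 75.
x_3 = 75^2 mod 97 = 96.

96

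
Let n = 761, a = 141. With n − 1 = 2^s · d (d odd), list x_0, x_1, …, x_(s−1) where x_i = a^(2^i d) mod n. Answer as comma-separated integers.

n − 1 = 760 = 2^3 · 95, so s = 3 and d = 95.
x_0 = 141^95 mod 761 = 699.
x_1 = 699^2 mod 761 = 39.
x_2 = 39^2 mod 761 = 760.

699, 39, 760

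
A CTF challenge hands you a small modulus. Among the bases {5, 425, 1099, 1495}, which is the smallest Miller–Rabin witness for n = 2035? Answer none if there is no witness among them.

5

n − 1 = 2034 = 2^1 · 1017, so s = 1 and d = 1017.
Base 5: x_0 = 5^1017 mod 2035 = 80. x_0 ∉ {1, 2034} and s = 1, so 5 is a Miller–Rabin witness and 2035 is composite.
Base 425: x_0 = 425^1017 mod 2035 = 105. x_0 ∉ {1, 2034} and s = 1, so 425 is a Miller–Rabin witness and 2035 is composite.
Base 1099: x_0 = 1099^1017 mod 2035 = 1814. x_0 ∉ {1, 2034} and s = 1, so 1099 is a Miller–Rabin witness and 2035 is composite.
Base 1495: x_0 = 1495^1017 mod 2035 = 1770. x_0 ∉ {1, 2034} and s = 1, so 1495 is a Miller–Rabin witness and 2035 is composite.
The smallest witness among the given bases is 5.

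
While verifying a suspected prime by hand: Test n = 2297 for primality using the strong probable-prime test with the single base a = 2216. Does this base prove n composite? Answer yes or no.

n − 1 = 2296 = 2^3 · 287, so s = 3 and d = 287.
Repeated squaring mod 2297: 2216^1 ≡ 2216, 2216^2 ≡ 1967, 2216^4 ≡ 941, 2216^8 ≡ 1136, 2216^16 ≡ 1879, 2216^32 ≡ 152, 2216^64 ≡ 134, 2216^128 ≡ 1877, 2216^256 ≡ 1828.
287 = 256 + 16 + 8 + 4 + 2 + 1, so 2216^287 ≡ 1828·1879·1136·941·1967·2216 ≡ 1 (mod 2297).
x_0 = 2216^287 mod 2297 = 1.
x_0 = 1, so 2216 is not a witness.

no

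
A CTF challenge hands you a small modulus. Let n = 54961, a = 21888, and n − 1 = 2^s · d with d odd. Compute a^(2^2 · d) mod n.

16166

n − 1 = 54960 = 2^4 · 3435, so s = 4 and d = 3435.
Repeated squaring mod 54961: 21888^1 ≡ 21888, 21888^2 ≡ 44468, 21888^4 ≡ 16166, 21888^8 ≡ 1, 21888^16 ≡ 1, 21888^32 ≡ 1, 21888^64 ≡ 1, 21888^128 ≡ 1, 21888^256 ≡ 1, 21888^512 ≡ 1, 21888^1024 ≡ 1, 21888^2048 ≡ 1.
3435 = 2048 + 1024 + 256 + 64 + 32 + 8 + 2 + 1, so 21888^3435 ≡ 1·1·1·1·1·1·44468·21888 ≡ 11235 (mod 54961).
x_0 = 11235.
x_1 = 11235^2 mod 54961 = 34769.
x_2 = 34769^2 mod 54961 = 16166.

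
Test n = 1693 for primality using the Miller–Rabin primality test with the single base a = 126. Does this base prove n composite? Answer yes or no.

no

n − 1 = 1692 = 2^2 · 423, so s = 2 and d = 423.
x_0 = 126^423 mod 1693 = 1692.
x_0 = 1692 ≡ −1, so 126 is not a witness.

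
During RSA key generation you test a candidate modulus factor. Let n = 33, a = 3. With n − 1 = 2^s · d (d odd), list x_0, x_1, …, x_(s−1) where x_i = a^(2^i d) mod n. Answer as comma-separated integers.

n − 1 = 32 = 2^5 · 1, so s = 5 and d = 1.
x_0 = 3^1 mod 33 = 3.
x_1 = 3^2 mod 33 = 9.
x_2 = 9^2 mod 33 = 15.
x_3 = 15^2 mod 33 = 27.
x_4 = 27^2 mod 33 = 3.

3, 9, 15, 27, 3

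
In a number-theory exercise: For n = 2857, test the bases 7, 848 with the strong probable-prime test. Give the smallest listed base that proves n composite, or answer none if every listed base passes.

n − 1 = 2856 = 2^3 · 357, so s = 3 and d = 357.
Base 7: x_0 = 7^357 mod 2857 = 1961. x_0 is neither 1 nor 2856, so continue squaring. x_1 = 1961^2 mod 2857 = 2856. x_1 ≡ −1, so 7 is not a witness.
Base 848: x_0 = 848^357 mod 2857 = 1724. x_0 is neither 1 nor 2856, so continue squaring. x_1 = 1724^2 mod 2857 = 896. x_2 = 896^2 mod 2857 = 2856. x_2 ≡ −1, so 848 is not a witness.
No listed base is a witness for 2857.

none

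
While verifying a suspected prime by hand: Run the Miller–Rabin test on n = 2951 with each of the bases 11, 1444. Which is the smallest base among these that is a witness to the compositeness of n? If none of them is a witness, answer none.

11

n − 1 = 2950 = 2^1 · 1475, so s = 1 and d = 1475.
Base 11: x_0 = 11^1475 mod 2951 = 734. x_0 ∉ {1, 2950} and s = 1, so 11 is a Miller–Rabin witness and 2951 is composite.
Base 1444: x_0 = 1444^1475 mod 2951 = 1587. x_0 ∉ {1, 2950} and s = 1, so 1444 is a Miller–Rabin witness and 2951 is composite.
The smallest witness among the given bases is 11.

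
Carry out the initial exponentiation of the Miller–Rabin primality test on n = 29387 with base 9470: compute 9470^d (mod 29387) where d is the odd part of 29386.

n − 1 = 29386 = 2^1 · 14693, so s = 1 and d = 14693.
9470^14693 mod 29387 = 29386.

29386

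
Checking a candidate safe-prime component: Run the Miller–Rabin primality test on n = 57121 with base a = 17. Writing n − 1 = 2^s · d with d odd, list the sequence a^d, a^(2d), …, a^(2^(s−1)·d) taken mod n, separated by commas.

5020, 10039, 20077, 40153, 23184

n − 1 = 57120 = 2^5 · 1785, so s = 5 and d = 1785.
x_0 = 17^1785 mod 57121 = 5020.
x_1 = 5020^2 mod 57121 = 10039.
x_2 = 10039^2 mod 57121 = 20077.
x_3 = 20077^2 mod 57121 = 40153.
x_4 = 40153^2 mod 57121 = 23184.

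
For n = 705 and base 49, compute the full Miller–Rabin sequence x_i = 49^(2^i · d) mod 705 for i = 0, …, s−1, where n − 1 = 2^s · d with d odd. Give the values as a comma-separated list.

544, 541, 106, 661, 526, 316

n − 1 = 704 = 2^6 · 11, so s = 6 and d = 11.
x_0 = 49^11 mod 705 = 544.
x_1 = 544^2 mod 705 = 541.
x_2 = 541^2 mod 705 = 106.
x_3 = 106^2 mod 705 = 661.
x_4 = 661^2 mod 705 = 526.
x_5 = 526^2 mod 705 = 316.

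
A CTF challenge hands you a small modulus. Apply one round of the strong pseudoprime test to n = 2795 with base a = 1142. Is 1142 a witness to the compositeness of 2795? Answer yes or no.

yes

n − 1 = 2794 = 2^1 · 1397, so s = 1 and d = 1397.
x_0 = 1142^1397 mod 2795 = 917.
x_0 ∉ {1, 2794} and s = 1, so 1142 is a Miller–Rabin witness and 2795 is composite.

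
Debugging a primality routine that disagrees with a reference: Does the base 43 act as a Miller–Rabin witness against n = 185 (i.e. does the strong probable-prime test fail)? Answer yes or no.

no

n − 1 = 184 = 2^3 · 23, so s = 3 and d = 23.
x_0 = 43^23 mod 185 = 142.
x_0 is neither 1 nor 184, so continue squaring.
x_1 = 142^2 mod 185 = 184.
x_1 ≡ −1, so 43 is not a witness.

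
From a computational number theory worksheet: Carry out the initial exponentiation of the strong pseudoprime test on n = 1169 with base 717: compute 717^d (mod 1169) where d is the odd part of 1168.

n − 1 = 1168 = 2^4 · 73, so s = 4 and d = 73.
By repeated squaring, 717^73 ≡ 563 (mod 1169).

563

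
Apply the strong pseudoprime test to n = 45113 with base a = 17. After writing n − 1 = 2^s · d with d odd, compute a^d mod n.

26496

n − 1 = 45112 = 2^3 · 5639, so s = 3 and d = 5639.
17^5639 mod 45113 = 26496.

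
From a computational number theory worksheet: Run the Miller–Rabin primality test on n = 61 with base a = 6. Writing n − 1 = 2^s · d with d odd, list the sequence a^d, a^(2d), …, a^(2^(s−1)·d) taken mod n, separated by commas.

n − 1 = 60 = 2^2 · 15, so s = 2 and d = 15.
x_0 = 6^15 mod 61 = 50.
x_1 = 50^2 mod 61 = 60.

50, 60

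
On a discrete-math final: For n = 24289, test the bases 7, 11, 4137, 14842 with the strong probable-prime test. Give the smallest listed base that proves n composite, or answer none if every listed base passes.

n − 1 = 24288 = 2^5 · 759, so s = 5 and d = 759.
Base 7: x_0 = 7^759 mod 24289 = 16742. x_0 is neither 1 nor 24288, so continue squaring. x_1 = 16742^2 mod 24289 = 23793. x_2 = 23793^2 mod 24289 = 3126. x_3 = 3126^2 mod 24289 = 7698. x_4 = 7698^2 mod 24289 = 18333. Reached i = s−1 = 4 without hitting −1: 7 is a Miller–Rabin witness and 24289 is composite.
Base 11: x_0 = 11^759 mod 24289 = 14330. x_0 is neither 1 nor 24288, so continue squaring. x_1 = 14330^2 mod 24289 = 9694. x_2 = 9694^2 mod 24289 = 23784. x_3 = 23784^2 mod 24289 = 12135. x_4 = 12135^2 mod 24289 = 18307. Reached i = s−1 = 4 without hitting −1: 11 is a Miller–Rabin witness and 24289 is composite.
Base 4137: x_0 = 4137^759 mod 24289 = 6223. x_0 is neither 1 nor 24288, so continue squaring. x_1 = 6223^2 mod 24289 = 9063. x_2 = 9063^2 mod 24289 = 16860. x_3 = 16860^2 mod 24289 = 5433. x_4 = 5433^2 mod 24289 = 6354. Reached i = s−1 = 4 without hitting −1: 4137 is a Miller–Rabin witness and 24289 is composite.
Base 14842: x_0 = 14842^759 mod 24289 = 4155. x_0 is neither 1 nor 24288, so continue squaring. x_1 = 4155^2 mod 24289 = 18835. x_2 = 18835^2 mod 24289 = 16380. x_3 = 16380^2 mod 24289 = 8106. x_4 = 8106^2 mod 24289 = 5491. Reached i = s−1 = 4 without hitting −1: 14842 is a Miller–Rabin witness and 24289 is composite.
The smallest witness among the given bases is 7.

7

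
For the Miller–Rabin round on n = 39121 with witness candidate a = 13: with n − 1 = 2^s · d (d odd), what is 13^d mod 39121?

2934

n − 1 = 39120 = 2^4 · 2445, so s = 4 and d = 2445.
13^2445 mod 39121 = 2934.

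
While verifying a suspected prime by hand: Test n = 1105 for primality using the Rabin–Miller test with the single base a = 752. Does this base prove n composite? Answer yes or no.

n − 1 = 1104 = 2^4 · 69, so s = 4 and d = 69.
By repeated squaring, 752^69 ≡ 242 (mod 1105).
x_0 = 752^69 mod 1105 = 242.
x_0 is neither 1 nor 1104, so continue squaring.
x_1 = 242^2 mod 1105 = 1104.
x_1 ≡ −1, so 752 is not a witness.

no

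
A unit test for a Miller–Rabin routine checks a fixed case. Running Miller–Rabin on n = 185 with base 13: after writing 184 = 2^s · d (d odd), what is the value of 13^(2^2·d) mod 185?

n − 1 = 184 = 2^3 · 23, so s = 3 and d = 23.
x_0 = 13^23 mod 185 = 2.
x_1 = 2^2 mod 185 = 4.
x_2 = 4^2 mod 185 = 16.

16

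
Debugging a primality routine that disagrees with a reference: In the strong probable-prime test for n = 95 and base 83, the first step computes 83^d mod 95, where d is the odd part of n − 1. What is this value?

n − 1 = 94 = 2^1 · 47, so s = 1 and d = 47.
83^47 mod 95 = 87.

87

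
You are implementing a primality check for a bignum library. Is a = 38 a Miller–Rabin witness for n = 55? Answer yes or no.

yes

n − 1 = 54 = 2^1 · 27, so s = 1 and d = 27.
x_0 = 38^27 mod 55 = 47.
x_0 ∉ {1, 54} and s = 1, so 38 is a Miller–Rabin witness and 55 is composite.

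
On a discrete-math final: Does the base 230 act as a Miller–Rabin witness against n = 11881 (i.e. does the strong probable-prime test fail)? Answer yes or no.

n − 1 = 11880 = 2^3 · 1485, so s = 3 and d = 1485.
Repeated squaring mod 11881: 230^1 ≡ 230, 230^2 ≡ 5376, 230^4 ≡ 6784, 230^8 ≡ 7543, 230^16 ≡ 10621, 230^32 ≡ 7427, 230^64 ≡ 8727, 230^128 ≡ 3319, 230^256 ≡ 2074, 230^512 ≡ 554, 230^1024 ≡ 9891.
1485 = 1024 + 256 + 128 + 64 + 8 + 4 + 1, so 230^1485 ≡ 9891·2074·3319·8727·7543·6784·230 ≡ 9918 (mod 11881).
x_0 = 230^1485 mod 11881 = 9918.
x_0 is neither 1 nor 11880, so continue squaring.
x_1 = 9918^2 mod 11881 = 3925.
x_2 = 3925^2 mod 11881 = 7849.
Reached i = s−1 = 2 without hitting −1: 230 is a Miller–Rabin witness and 11881 is composite.

yes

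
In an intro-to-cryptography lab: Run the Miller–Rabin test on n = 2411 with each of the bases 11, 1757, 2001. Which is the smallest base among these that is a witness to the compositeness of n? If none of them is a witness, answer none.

n − 1 = 2410 = 2^1 · 1205, so s = 1 and d = 1205.
Base 11: x_0 = 11^1205 mod 2411 = 1. x_0 = 1, so 11 is not a witness.
Base 1757: x_0 = 1757^1205 mod 2411 = 2410. x_0 = 2410 ≡ −1, so 1757 is not a witness.
Base 2001: x_0 = 2001^1205 mod 2411 = 1. x_0 = 1, so 2001 is not a witness.
No listed base is a witness for 2411.

none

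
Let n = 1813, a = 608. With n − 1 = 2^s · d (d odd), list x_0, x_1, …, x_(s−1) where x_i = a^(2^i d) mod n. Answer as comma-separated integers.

692, 232

n − 1 = 1812 = 2^2 · 453, so s = 2 and d = 453.
x_0 = 608^453 mod 1813 = 692.
x_1 = 692^2 mod 1813 = 232.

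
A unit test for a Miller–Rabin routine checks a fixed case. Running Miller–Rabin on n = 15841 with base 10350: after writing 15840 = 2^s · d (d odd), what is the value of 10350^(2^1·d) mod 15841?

n − 1 = 15840 = 2^5 · 495, so s = 5 and d = 495.
x_0 = 10350^495 mod 15841 = 2262.
x_1 = 2262^2 mod 15841 = 1.

1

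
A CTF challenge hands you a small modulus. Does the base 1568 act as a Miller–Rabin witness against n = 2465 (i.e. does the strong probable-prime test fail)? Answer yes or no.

n − 1 = 2464 = 2^5 · 77, so s = 5 and d = 77.
x_0 = 1568^77 mod 2465 = 2163.
x_0 is neither 1 nor 2464, so continue squaring.
x_1 = 2163^2 mod 2465 = 2464.
x_1 ≡ −1, so 1568 is not a witness.

no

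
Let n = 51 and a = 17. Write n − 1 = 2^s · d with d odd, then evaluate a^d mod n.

n − 1 = 50 = 2^1 · 25, so s = 1 and d = 25.
By repeated squaring, 17^25 ≡ 17 (mod 51).

17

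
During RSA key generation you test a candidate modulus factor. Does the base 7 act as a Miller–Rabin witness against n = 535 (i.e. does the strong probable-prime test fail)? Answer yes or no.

yes

n − 1 = 534 = 2^1 · 267, so s = 1 and d = 267.
x_0 = 7^267 mod 535 = 58.
x_0 ∉ {1, 534} and s = 1, so 7 is a Miller–Rabin witness and 535 is composite.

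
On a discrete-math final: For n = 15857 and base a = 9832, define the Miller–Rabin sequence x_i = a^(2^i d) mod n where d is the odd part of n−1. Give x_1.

7437

n − 1 = 15856 = 2^4 · 991, so s = 4 and d = 991.
Repeated squaring mod 15857: 9832^1 ≡ 9832, 9832^2 ≡ 3952, 9832^4 ≡ 15016, 9832^8 ≡ 9573, 9832^16 ≡ 4726, 9832^32 ≡ 8420, 9832^64 ≡ 15610, 9832^128 ≡ 13438, 9832^256 ≡ 328, 9832^512 ≡ 12442.
991 = 512 + 256 + 128 + 64 + 16 + 8 + 4 + 2 + 1, so 9832^991 ≡ 12442·328·13438·15610·4726·9573·15016·3952·9832 ≡ 3745 (mod 15857).
x_0 = 3745.
x_1 = 3745^2 mod 15857 = 7437.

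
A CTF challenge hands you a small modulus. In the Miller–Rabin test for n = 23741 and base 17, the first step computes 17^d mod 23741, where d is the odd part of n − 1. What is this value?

23740

n − 1 = 23740 = 2^2 · 5935, so s = 2 and d = 5935.
Repeated squaring mod 23741: 17^1 ≡ 17, 17^2 ≡ 289, 17^4 ≡ 12298, 17^8 ≡ 10634, 17^16 ≡ 3573, 17^32 ≡ 17412, 17^64 ≡ 5174, 17^128 ≡ 14169, 17^256 ≡ 6665, 17^512 ≡ 2814, 17^1024 ≡ 12843, 17^2048 ≡ 13922, 17^4096 ≡ 560.
5935 = 4096 + 1024 + 512 + 256 + 32 + 8 + 4 + 2 + 1, so 17^5935 ≡ 560·12843·2814·6665·17412·10634·12298·289·17 ≡ 23740 (mod 23741).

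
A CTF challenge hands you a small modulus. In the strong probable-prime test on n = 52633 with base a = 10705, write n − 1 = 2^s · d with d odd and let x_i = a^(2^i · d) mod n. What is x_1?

44703

n − 1 = 52632 = 2^3 · 6579, so s = 3 and d = 6579.
x_0 = 10705^6579 mod 52633 = 15758.
x_1 = 15758^2 mod 52633 = 44703.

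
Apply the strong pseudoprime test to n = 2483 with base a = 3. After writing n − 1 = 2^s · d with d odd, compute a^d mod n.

n − 1 = 2482 = 2^1 · 1241, so s = 1 and d = 1241.
By repeated squaring, 3^1241 ≡ 347 (mod 2483).

347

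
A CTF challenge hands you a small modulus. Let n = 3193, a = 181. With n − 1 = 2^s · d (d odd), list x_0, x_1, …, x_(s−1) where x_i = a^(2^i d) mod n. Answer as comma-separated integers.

588, 900, 2171

n − 1 = 3192 = 2^3 · 399, so s = 3 and d = 399.
x_0 = 181^399 mod 3193 = 588.
x_1 = 588^2 mod 3193 = 900.
x_2 = 900^2 mod 3193 = 2171.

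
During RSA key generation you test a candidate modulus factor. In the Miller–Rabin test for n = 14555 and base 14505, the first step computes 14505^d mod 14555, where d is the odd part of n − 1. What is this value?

9995

n − 1 = 14554 = 2^1 · 7277, so s = 1 and d = 7277.
14505^7277 mod 14555 = 9995.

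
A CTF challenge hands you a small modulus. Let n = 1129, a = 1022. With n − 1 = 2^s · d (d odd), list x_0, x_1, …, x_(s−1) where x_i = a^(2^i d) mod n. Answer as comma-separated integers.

437, 168, 1128

n − 1 = 1128 = 2^3 · 141, so s = 3 and d = 141.
x_0 = 1022^141 mod 1129 = 437.
x_1 = 437^2 mod 1129 = 168.
x_2 = 168^2 mod 1129 = 1128.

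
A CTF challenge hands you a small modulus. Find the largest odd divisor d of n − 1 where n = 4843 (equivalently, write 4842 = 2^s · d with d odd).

2421

Halving: 4842 → 2421; 2421 is odd.
So 4842 = 2^1 · 2421.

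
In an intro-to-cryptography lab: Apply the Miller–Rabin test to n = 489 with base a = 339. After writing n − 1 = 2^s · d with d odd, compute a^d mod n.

n − 1 = 488 = 2^3 · 61, so s = 3 and d = 61.
339^61 mod 489 = 363.

363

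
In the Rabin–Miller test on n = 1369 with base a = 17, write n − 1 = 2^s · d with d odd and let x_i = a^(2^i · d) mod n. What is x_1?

295

n − 1 = 1368 = 2^3 · 171, so s = 3 and d = 171.
x_0 = 17^171 mod 1369 = 771.
x_1 = 771^2 mod 1369 = 295.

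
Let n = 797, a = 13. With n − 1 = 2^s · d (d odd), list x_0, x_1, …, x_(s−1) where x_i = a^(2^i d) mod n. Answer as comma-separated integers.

n − 1 = 796 = 2^2 · 199, so s = 2 and d = 199.
x_0 = 13^199 mod 797 = 1.
x_1 = 1^2 mod 797 = 1.

1, 1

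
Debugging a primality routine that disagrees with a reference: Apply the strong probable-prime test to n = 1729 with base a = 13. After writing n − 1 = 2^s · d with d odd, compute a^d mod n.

n − 1 = 1728 = 2^6 · 27, so s = 6 and d = 27.
Repeated squaring mod 1729: 13^1 ≡ 13, 13^2 ≡ 169, 13^4 ≡ 897, 13^8 ≡ 624, 13^16 ≡ 351.
27 = 16 + 8 + 2 + 1, so 13^27 ≡ 351·624·169·13 ≡ 1196 (mod 1729).

1196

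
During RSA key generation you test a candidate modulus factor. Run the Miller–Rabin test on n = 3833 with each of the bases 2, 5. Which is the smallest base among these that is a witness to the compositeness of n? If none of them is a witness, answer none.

n − 1 = 3832 = 2^3 · 479, so s = 3 and d = 479.
Base 2: x_0 = 2^479 mod 3833 = 3832. x_0 = 3832 ≡ −1, so 2 is not a witness.
Base 5: x_0 = 5^479 mod 3833 = 3814. x_0 is neither 1 nor 3832, so continue squaring. x_1 = 3814^2 mod 3833 = 361. x_2 = 361^2 mod 3833 = 3832. x_2 ≡ −1, so 5 is not a witness.
No listed base is a witness for 3833.

none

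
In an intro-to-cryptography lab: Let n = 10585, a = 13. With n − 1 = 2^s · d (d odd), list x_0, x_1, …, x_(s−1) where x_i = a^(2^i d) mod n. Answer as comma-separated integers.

6872, 4699, 291

n − 1 = 10584 = 2^3 · 1323, so s = 3 and d = 1323.
x_0 = 13^1323 mod 10585 = 6872.
x_1 = 6872^2 mod 10585 = 4699.
x_2 = 4699^2 mod 10585 = 291.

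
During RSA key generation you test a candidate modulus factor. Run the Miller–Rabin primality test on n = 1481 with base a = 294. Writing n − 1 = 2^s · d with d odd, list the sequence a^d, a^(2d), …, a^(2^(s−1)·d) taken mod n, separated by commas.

655, 1016, 1480

n − 1 = 1480 = 2^3 · 185, so s = 3 and d = 185.
x_0 = 294^185 mod 1481 = 655.
x_1 = 655^2 mod 1481 = 1016.
x_2 = 1016^2 mod 1481 = 1480.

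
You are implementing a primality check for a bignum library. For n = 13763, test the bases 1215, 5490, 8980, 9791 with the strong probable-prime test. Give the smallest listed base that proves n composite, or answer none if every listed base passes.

n − 1 = 13762 = 2^1 · 6881, so s = 1 and d = 6881.
Base 1215: x_0 = 1215^6881 mod 13763 = 13762. x_0 = 13762 ≡ −1, so 1215 is not a witness.
Base 5490: x_0 = 5490^6881 mod 13763 = 13762. x_0 = 13762 ≡ −1, so 5490 is not a witness.
Base 8980: x_0 = 8980^6881 mod 13763 = 13762. x_0 = 13762 ≡ −1, so 8980 is not a witness.
Base 9791: x_0 = 9791^6881 mod 13763 = 13762. x_0 = 13762 ≡ −1, so 9791 is not a witness.
No listed base is a witness for 13763.

none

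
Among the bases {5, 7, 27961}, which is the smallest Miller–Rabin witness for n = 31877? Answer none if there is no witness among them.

n − 1 = 31876 = 2^2 · 7969, so s = 2 and d = 7969.
Base 5: x_0 = 5^7969 mod 31877 = 28869. x_0 is neither 1 nor 31876, so continue squaring. x_1 = 28869^2 mod 31877 = 26873. Reached i = s−1 = 1 without hitting −1: 5 is a Miller–Rabin witness and 31877 is composite.
Base 7: x_0 = 7^7969 mod 31877 = 12113. x_0 is neither 1 nor 31876, so continue squaring. x_1 = 12113^2 mod 31877 = 26815. Reached i = s−1 = 1 without hitting −1: 7 is a Miller–Rabin witness and 31877 is composite.
Base 27961: x_0 = 27961^7969 mod 31877 = 5472. x_0 is neither 1 nor 31876, so continue squaring. x_1 = 5472^2 mod 31877 = 10281. Reached i = s−1 = 1 without hitting −1: 27961 is a Miller–Rabin witness and 31877 is composite.
The smallest witness among the given bases is 5.

5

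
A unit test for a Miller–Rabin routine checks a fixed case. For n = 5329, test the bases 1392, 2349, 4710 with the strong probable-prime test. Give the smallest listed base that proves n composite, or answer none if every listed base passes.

none

n − 1 = 5328 = 2^4 · 333, so s = 4 and d = 333.
Base 1392: x_0 = 1392^333 mod 5329 = 4297. x_0 is neither 1 nor 5328, so continue squaring. x_1 = 4297^2 mod 5329 = 4553. x_2 = 4553^2 mod 5329 = 5328. x_2 ≡ −1, so 1392 is not a witness.
Base 2349: x_0 = 2349^333 mod 5329 = 1482. x_0 is neither 1 nor 5328, so continue squaring. x_1 = 1482^2 mod 5329 = 776. x_2 = 776^2 mod 5329 = 5328. x_2 ≡ −1, so 2349 is not a witness.
Base 4710: x_0 = 4710^333 mod 5329 = 776. x_0 is neither 1 nor 5328, so continue squaring. x_1 = 776^2 mod 5329 = 5328. x_1 ≡ −1, so 4710 is not a witness.
No listed base is a witness for 5329.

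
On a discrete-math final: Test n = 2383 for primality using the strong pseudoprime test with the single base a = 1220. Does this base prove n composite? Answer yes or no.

n − 1 = 2382 = 2^1 · 1191, so s = 1 and d = 1191.
Repeated squaring mod 2383: 1220^1 ≡ 1220, 1220^2 ≡ 1408, 1220^4 ≡ 2191, 1220^8 ≡ 1119, 1220^16 ≡ 1086, 1220^32 ≡ 2194, 1220^64 ≡ 2359, 1220^128 ≡ 576, 1220^256 ≡ 539, 1220^512 ≡ 2178, 1220^1024 ≡ 1514.
1191 = 1024 + 128 + 32 + 4 + 2 + 1, so 1220^1191 ≡ 1514·576·2194·2191·1408·1220 ≡ 2382 (mod 2383).
x_0 = 1220^1191 mod 2383 = 2382.
x_0 = 2382 ≡ −1, so 1220 is not a witness.

no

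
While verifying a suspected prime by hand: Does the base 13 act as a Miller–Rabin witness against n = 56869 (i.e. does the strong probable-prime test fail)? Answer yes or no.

yes

n − 1 = 56868 = 2^2 · 14217, so s = 2 and d = 14217.
Repeated squaring mod 56869: 13^1 ≡ 13, 13^2 ≡ 169, 13^4 ≡ 28561, 13^8 ≡ 1785, 13^16 ≡ 1561, 13^32 ≡ 48223, 13^64 ≡ 27450, 13^128 ≡ 45119, 13^256 ≡ 41437, 13^512 ≡ 36121, 13^1024 ≡ 38043, 13^2048 ≡ 10668, 13^4096 ≡ 11355, 13^8192 ≡ 14002.
14217 = 8192 + 4096 + 1024 + 512 + 256 + 128 + 8 + 1, so 13^14217 ≡ 14002·11355·38043·36121·41437·45119·1785·13 ≡ 21024 (mod 56869).
x_0 = 13^14217 mod 56869 = 21024.
x_0 is neither 1 nor 56868, so continue squaring.
x_1 = 21024^2 mod 56869 = 22708.
Reached i = s−1 = 1 without hitting −1: 13 is a Miller–Rabin witness and 56869 is composite.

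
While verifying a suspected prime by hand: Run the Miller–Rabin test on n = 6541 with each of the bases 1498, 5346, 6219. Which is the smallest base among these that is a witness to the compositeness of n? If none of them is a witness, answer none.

none

n − 1 = 6540 = 2^2 · 1635, so s = 2 and d = 1635.
Base 1498: x_0 = 1498^1635 mod 6541 = 1. x_0 = 1, so 1498 is not a witness.
Base 5346: x_0 = 5346^1635 mod 6541 = 1. x_0 = 1, so 5346 is not a witness.
Base 6219: x_0 = 6219^1635 mod 6541 = 1. x_0 = 1, so 6219 is not a witness.
No listed base is a witness for 6541.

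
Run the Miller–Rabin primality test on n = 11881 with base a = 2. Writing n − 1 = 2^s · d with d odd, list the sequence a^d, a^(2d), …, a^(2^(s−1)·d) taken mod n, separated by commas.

9777, 7084, 9593

n − 1 = 11880 = 2^3 · 1485, so s = 3 and d = 1485.
x_0 = 2^1485 mod 11881 = 9777.
x_1 = 9777^2 mod 11881 = 7084.
x_2 = 7084^2 mod 11881 = 9593.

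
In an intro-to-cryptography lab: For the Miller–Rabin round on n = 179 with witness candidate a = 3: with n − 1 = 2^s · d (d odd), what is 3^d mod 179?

1

n − 1 = 178 = 2^1 · 89, so s = 1 and d = 89.
3^89 mod 179 = 1.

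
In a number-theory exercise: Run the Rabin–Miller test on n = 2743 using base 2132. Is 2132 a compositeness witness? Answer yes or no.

yes

n − 1 = 2742 = 2^1 · 1371, so s = 1 and d = 1371.
By repeated squaring, 2132^1371 ≡ 1157 (mod 2743).
x_0 = 2132^1371 mod 2743 = 1157.
x_0 ∉ {1, 2742} and s = 1, so 2132 is a Miller–Rabin witness and 2743 is composite.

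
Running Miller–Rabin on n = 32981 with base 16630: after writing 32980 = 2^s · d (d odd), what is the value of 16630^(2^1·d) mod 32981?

17689

n − 1 = 32980 = 2^2 · 8245, so s = 2 and d = 8245.
x_0 = 16630^8245 mod 32981 = 29279.
x_1 = 29279^2 mod 32981 = 17689.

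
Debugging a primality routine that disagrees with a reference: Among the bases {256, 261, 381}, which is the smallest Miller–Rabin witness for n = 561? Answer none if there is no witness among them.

n − 1 = 560 = 2^4 · 35, so s = 4 and d = 35.
Base 256: x_0 = 256^35 mod 561 = 1. x_0 = 1, so 256 is not a witness.
Base 261: x_0 = 261^35 mod 561 = 318. x_0 is neither 1 nor 560, so continue squaring. x_1 = 318^2 mod 561 = 144. x_2 = 144^2 mod 561 = 540. x_3 = 540^2 mod 561 = 441. Reached i = s−1 = 3 without hitting −1: 261 is a Miller–Rabin witness and 561 is composite.
Base 381: x_0 = 381^35 mod 561 = 54. x_0 is neither 1 nor 560, so continue squaring. x_1 = 54^2 mod 561 = 111. x_2 = 111^2 mod 561 = 540. x_3 = 540^2 mod 561 = 441. Reached i = s−1 = 3 without hitting −1: 381 is a Miller–Rabin witness and 561 is composite.
The smallest witness among the given bases is 261.

261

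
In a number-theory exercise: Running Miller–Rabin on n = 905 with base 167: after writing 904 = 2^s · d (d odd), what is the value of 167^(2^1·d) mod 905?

14

n − 1 = 904 = 2^3 · 113, so s = 3 and d = 113.
x_0 = 167^113 mod 905 = 287.
x_1 = 287^2 mod 905 = 14.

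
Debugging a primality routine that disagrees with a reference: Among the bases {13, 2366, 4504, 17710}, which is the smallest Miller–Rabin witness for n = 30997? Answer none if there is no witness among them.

n − 1 = 30996 = 2^2 · 7749, so s = 2 and d = 7749.
Base 13: x_0 = 13^7749 mod 30997 = 23965. x_0 is neither 1 nor 30996, so continue squaring. x_1 = 23965^2 mod 30997 = 8809. Reached i = s−1 = 1 without hitting −1: 13 is a Miller–Rabin witness and 30997 is composite.
Base 2366: x_0 = 2366^7749 mod 30997 = 16345. x_0 is neither 1 nor 30996, so continue squaring. x_1 = 16345^2 mod 30997 = 26879. Reached i = s−1 = 1 without hitting −1: 2366 is a Miller–Rabin witness and 30997 is composite.
Base 4504: x_0 = 4504^7749 mod 30997 = 4960. x_0 is neither 1 nor 30996, so continue squaring. x_1 = 4960^2 mod 30997 = 20979. Reached i = s−1 = 1 without hitting −1: 4504 is a Miller–Rabin witness and 30997 is composite.
Base 17710: x_0 = 17710^7749 mod 30997 = 3328. x_0 is neither 1 nor 30996, so continue squaring. x_1 = 3328^2 mod 30997 = 9655. Reached i = s−1 = 1 without hitting −1: 17710 is a Miller–Rabin witness and 30997 is composite.
The smallest witness among the given bases is 13.

13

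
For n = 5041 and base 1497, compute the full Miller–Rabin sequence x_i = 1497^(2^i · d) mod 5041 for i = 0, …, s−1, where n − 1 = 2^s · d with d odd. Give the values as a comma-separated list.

924, 1847, 3693, 2344

n − 1 = 5040 = 2^4 · 315, so s = 4 and d = 315.
x_0 = 1497^315 mod 5041 = 924.
x_1 = 924^2 mod 5041 = 1847.
x_2 = 1847^2 mod 5041 = 3693.
x_3 = 3693^2 mod 5041 = 2344.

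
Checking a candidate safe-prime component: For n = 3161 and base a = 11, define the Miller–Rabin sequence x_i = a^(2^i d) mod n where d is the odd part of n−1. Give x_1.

n − 1 = 3160 = 2^3 · 395, so s = 3 and d = 395.
Repeated squaring mod 3161: 11^1 ≡ 11, 11^2 ≡ 121, 11^4 ≡ 1997, 11^8 ≡ 1988, 11^16 ≡ 894, 11^32 ≡ 2664, 11^64 ≡ 451, 11^128 ≡ 1097, 11^256 ≡ 2229.
395 = 256 + 128 + 8 + 2 + 1, so 11^395 ≡ 2229·1097·1988·121·11 ≡ 2810 (mod 3161).
x_0 = 2810.
x_1 = 2810^2 mod 3161 = 3083.

3083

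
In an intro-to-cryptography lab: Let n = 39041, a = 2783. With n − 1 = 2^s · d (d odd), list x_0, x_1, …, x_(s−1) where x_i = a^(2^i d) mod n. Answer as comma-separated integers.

n − 1 = 39040 = 2^7 · 305, so s = 7 and d = 305.
x_0 = 2783^305 mod 39041 = 8438.
x_1 = 8438^2 mod 39041 = 28101.
x_2 = 28101^2 mod 39041 = 22935.
x_3 = 22935^2 mod 39041 = 14832.
x_4 = 14832^2 mod 39041 = 31230.
x_5 = 31230^2 mod 39041 = 29679.
x_6 = 29679^2 mod 39041 = 39040.

8438, 28101, 22935, 14832, 31230, 29679, 39040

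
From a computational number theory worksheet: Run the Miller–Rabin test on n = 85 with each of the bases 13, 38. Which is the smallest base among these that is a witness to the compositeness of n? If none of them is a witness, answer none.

n − 1 = 84 = 2^2 · 21, so s = 2 and d = 21.
Base 13: x_0 = 13^21 mod 85 = 13. x_0 is neither 1 nor 84, so continue squaring. x_1 = 13^2 mod 85 = 84. x_1 ≡ −1, so 13 is not a witness.
Base 38: x_0 = 38^21 mod 85 = 38. x_0 is neither 1 nor 84, so continue squaring. x_1 = 38^2 mod 85 = 84. x_1 ≡ −1, so 38 is not a witness.
No listed base is a witness for 85.

none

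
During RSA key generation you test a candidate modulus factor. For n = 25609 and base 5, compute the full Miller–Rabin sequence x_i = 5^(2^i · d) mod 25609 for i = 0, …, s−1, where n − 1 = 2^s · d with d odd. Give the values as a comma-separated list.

1, 1, 1

n − 1 = 25608 = 2^3 · 3201, so s = 3 and d = 3201.
x_0 = 5^3201 mod 25609 = 1.
x_1 = 1^2 mod 25609 = 1.
x_2 = 1^2 mod 25609 = 1.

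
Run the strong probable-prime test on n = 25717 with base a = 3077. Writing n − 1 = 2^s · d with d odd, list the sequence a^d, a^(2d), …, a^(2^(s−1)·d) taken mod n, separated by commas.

n − 1 = 25716 = 2^2 · 6429, so s = 2 and d = 6429.
x_0 = 3077^6429 mod 25717 = 1.
x_1 = 1^2 mod 25717 = 1.

1, 1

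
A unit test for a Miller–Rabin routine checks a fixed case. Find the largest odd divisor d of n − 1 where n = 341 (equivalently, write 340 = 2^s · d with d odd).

Halving: 340 → 170 → 85; 85 is odd.
So 340 = 2^2 · 85.

85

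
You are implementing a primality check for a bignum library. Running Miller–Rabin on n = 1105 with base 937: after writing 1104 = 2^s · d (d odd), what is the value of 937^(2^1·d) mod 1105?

599

n − 1 = 1104 = 2^4 · 69, so s = 4 and d = 69.
Repeated squaring mod 1105: 937^1 ≡ 937, 937^2 ≡ 599, 937^4 ≡ 781, 937^8 ≡ 1, 937^16 ≡ 1, 937^32 ≡ 1, 937^64 ≡ 1.
69 = 64 + 4 + 1, so 937^69 ≡ 1·781·937 ≡ 287 (mod 1105).
x_0 = 287.
x_1 = 287^2 mod 1105 = 599.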